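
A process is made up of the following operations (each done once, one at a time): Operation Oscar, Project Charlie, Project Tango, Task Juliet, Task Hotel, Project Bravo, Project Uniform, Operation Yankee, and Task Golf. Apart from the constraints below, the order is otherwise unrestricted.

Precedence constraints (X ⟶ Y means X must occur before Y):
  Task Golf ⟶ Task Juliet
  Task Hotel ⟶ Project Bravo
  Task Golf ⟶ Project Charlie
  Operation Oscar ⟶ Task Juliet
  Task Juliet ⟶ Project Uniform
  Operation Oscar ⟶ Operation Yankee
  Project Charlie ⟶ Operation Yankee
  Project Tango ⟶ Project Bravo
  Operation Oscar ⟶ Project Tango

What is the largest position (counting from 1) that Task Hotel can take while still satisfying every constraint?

The only operation forced after Task Hotel (directly or by a chain) is Project Bravo.
So at least 1 operation follows Task Hotel, putting Task Hotel no later than position 8. That position is achievable by scheduling everything else first.

8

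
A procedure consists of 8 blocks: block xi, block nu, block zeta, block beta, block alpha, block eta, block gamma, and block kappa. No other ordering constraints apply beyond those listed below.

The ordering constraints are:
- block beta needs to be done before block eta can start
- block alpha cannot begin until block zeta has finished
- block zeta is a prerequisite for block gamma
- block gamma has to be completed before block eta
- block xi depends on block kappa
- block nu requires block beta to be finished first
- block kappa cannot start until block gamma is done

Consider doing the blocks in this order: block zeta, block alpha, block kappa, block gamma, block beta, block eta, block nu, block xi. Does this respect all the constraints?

No

The sequence places block kappa ahead of block gamma.
But one of the constraints requires block gamma before block kappa, so this ordering violates it.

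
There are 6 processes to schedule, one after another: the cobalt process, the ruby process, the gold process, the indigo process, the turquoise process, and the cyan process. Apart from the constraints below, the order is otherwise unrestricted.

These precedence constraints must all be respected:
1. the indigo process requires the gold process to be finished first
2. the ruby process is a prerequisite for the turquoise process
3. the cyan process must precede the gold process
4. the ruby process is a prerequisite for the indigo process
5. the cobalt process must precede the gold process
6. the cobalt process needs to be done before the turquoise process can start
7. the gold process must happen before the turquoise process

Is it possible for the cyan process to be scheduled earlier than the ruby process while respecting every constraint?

Yes

Nothing in the constraints forces the ruby process before the cyan process — there is no chain from the ruby process to the cyan process.
That means at least one valid schedule has the cyan process before the ruby process.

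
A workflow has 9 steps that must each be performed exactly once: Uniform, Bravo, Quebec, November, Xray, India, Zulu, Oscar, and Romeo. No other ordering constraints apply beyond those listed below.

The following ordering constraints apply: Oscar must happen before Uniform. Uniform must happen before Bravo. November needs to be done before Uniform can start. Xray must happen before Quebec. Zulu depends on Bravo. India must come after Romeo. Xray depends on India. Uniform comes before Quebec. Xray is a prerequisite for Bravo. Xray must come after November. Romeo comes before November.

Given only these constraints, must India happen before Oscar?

No

India and Oscar are not related by any chain of constraints.
A valid ordering placing Oscar before India exists, so the answer is no.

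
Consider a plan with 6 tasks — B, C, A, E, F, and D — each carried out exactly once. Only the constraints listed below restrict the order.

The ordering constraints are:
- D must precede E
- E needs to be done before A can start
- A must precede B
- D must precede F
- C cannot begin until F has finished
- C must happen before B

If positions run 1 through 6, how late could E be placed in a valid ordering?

Every task that must follow E has to come after it. Tracing all chains starting from E, those tasks are: B, A — 2 in total.
With 2 mandatory successors out of 6 tasks total, the latest slot for E is 6−2 = 4, and it's reachable by doing all non-successors before E.

4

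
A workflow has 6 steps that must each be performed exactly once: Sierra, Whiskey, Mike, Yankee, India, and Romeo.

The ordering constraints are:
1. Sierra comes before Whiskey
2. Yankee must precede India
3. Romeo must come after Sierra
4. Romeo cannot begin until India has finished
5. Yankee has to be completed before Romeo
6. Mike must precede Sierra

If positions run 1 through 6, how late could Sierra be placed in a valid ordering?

4

Every step that must follow Sierra has to come after it. Tracing all chains starting from Sierra, those steps are: Whiskey, Romeo — 2 in total.
So at least 2 steps follow Sierra, putting Sierra no later than position 4. That position is achievable by scheduling everything else first.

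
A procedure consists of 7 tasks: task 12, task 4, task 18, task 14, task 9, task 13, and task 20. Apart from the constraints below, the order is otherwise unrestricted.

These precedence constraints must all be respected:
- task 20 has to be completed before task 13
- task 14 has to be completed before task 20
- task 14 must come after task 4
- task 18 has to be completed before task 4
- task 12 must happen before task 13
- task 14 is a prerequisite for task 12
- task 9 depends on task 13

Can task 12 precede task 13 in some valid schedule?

Every valid ordering already has task 12 before task 13 (the constraints require it), so in particular at least one does.

Yes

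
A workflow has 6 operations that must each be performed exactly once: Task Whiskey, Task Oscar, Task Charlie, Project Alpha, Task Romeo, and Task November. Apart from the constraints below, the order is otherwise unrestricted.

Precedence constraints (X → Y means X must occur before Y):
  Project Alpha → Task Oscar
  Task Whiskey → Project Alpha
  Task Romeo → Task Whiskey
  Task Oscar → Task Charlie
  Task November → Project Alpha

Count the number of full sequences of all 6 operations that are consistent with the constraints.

2 operations have no prerequisites (Task Romeo, Task November), so any of them could come first.
Counting all ways to extend the partial order to a total order gives 3.

3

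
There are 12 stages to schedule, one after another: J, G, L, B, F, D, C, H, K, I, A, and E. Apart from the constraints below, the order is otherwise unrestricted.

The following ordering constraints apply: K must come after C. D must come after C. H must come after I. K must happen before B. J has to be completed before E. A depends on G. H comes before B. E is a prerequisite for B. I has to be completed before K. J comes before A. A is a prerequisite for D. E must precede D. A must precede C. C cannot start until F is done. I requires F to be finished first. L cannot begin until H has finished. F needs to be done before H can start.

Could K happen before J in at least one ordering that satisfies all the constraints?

Following J → A → C → K, J must precede K in every valid ordering.
So no valid ordering can have K before J.

No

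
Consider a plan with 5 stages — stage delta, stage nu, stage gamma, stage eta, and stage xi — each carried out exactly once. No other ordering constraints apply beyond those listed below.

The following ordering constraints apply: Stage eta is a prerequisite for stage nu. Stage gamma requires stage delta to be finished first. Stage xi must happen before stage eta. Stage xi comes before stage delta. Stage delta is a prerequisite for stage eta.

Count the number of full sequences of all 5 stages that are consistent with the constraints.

3

Stage xi is the only stage with nothing required before it, so every ordering starts there.
Counting all ways to extend the partial order to a total order gives 3.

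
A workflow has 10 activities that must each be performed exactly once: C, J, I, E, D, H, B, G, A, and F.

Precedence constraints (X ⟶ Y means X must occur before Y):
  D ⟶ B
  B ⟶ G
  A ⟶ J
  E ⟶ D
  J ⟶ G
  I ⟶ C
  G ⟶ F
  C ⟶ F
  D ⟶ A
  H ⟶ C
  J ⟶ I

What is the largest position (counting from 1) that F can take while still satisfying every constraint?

Nothing depends on F, so it can be the final activity, position 10.

10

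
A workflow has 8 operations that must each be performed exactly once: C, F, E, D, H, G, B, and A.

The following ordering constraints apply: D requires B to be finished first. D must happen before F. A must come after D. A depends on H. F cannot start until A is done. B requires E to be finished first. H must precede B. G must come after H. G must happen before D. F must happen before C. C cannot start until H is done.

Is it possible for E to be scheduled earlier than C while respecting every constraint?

E is actually forced before C by the constraints, so certainly some valid ordering has E first.

Yes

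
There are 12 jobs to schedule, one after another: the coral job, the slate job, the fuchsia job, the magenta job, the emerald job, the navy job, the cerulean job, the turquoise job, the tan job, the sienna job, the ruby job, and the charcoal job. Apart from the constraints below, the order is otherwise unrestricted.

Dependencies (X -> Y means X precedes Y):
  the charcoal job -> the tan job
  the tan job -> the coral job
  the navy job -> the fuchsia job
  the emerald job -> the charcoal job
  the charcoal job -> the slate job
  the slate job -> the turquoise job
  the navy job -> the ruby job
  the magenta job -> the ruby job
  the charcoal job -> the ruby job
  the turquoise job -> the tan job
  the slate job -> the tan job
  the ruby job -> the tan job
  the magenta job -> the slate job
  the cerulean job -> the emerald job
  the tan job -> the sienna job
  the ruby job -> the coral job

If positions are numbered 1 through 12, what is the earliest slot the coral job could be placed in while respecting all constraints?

The jobs that are forced before the coral job, directly or transitively, are the slate job, the magenta job, the emerald job, the navy job, the cerulean job, the turquoise job, the tan job, the ruby job, the charcoal job. That's 9 jobs.
With 9 mandatory predecessors, the earliest the coral job can sit is position 9+1 = 10, and placing just those 9 first achieves it.

10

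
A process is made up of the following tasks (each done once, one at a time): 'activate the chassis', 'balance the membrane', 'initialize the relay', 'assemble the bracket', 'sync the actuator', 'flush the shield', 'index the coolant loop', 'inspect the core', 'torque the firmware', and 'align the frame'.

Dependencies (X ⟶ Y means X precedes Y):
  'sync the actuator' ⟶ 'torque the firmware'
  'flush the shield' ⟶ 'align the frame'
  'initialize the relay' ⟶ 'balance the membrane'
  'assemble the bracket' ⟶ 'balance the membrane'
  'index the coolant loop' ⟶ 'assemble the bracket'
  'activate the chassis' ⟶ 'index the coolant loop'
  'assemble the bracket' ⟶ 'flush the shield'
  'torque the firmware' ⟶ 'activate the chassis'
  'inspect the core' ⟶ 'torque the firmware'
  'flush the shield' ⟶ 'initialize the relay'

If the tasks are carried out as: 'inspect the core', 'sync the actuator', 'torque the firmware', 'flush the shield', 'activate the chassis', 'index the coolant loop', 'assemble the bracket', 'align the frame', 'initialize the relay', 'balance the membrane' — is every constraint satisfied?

In the proposed order, 'flush the shield' appears before 'assemble the bracket'.
That contradicts the constraint that 'assemble the bracket' must precede 'flush the shield'.

No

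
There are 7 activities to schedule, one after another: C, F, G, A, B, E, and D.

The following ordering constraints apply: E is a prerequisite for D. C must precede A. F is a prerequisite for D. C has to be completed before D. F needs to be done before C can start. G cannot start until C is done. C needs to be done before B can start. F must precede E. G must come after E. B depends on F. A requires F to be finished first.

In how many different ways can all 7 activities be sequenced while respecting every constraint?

F is the only activity with nothing required before it, so every ordering starts there.
Enumerating by repeatedly choosing an available activity (one whose prerequisites are all placed) gives 64 distinct complete orderings.

64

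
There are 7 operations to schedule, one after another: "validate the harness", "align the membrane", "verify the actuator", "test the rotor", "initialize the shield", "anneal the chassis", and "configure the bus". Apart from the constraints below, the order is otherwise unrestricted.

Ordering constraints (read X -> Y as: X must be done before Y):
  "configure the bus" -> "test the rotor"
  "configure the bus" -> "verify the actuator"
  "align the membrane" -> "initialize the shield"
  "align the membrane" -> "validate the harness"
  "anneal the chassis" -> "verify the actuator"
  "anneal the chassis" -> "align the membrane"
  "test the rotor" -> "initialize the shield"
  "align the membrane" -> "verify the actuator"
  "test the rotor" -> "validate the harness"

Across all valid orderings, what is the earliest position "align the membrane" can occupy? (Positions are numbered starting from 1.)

Working backwards through the constraints from "align the membrane", its only required predecessor is "anneal the chassis".
So at minimum 1 operation comes before "align the membrane", putting "align the membrane" no earlier than position 2. That position is achievable by scheduling exactly that predecessor first.

2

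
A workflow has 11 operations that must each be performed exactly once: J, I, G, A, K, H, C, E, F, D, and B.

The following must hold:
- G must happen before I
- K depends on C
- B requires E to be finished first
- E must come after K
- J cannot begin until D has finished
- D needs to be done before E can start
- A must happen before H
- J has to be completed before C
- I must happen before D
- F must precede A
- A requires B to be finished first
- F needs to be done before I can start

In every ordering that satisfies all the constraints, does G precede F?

Nothing in the constraints links G and F; they are unordered relative to each other.
There exist valid orderings with F before G, so G is not required to come first.

No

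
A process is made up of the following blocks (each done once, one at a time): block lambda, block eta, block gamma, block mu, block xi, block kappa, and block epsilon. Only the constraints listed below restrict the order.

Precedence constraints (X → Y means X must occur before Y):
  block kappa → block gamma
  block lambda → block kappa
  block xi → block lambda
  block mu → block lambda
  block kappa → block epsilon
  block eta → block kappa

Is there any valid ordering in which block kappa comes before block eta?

Following block eta → block kappa, block eta must precede block kappa in every valid ordering.
So no valid ordering can have block kappa before block eta.

No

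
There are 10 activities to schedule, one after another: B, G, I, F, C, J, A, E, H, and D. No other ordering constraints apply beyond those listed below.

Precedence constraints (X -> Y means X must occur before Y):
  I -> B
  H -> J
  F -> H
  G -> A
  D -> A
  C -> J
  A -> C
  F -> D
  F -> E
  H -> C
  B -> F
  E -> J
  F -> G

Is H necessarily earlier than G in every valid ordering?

Nothing in the constraints links H and G; they are unordered relative to each other.
So H can come before G or after — it is not forced.

No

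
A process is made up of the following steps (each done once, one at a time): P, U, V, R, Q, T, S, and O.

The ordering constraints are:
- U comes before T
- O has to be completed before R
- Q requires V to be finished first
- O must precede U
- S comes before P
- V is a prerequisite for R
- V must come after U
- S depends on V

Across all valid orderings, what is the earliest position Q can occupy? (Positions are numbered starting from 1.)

4

Every step that must precede Q has to come before it. Tracing all chains that end at Q, those steps are: U, V, O — 3 in total.
With 3 mandatory predecessors, the earliest Q can sit is position 3+1 = 4, and placing just those 3 first achieves it.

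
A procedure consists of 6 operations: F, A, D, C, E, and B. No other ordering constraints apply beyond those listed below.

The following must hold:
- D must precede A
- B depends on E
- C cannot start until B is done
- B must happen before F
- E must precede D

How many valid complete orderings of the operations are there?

E is the only operation with nothing required before it, so every ordering starts there.
Systematically extending each partial ordering one operation at a time and counting, there are 20 complete orderings.

20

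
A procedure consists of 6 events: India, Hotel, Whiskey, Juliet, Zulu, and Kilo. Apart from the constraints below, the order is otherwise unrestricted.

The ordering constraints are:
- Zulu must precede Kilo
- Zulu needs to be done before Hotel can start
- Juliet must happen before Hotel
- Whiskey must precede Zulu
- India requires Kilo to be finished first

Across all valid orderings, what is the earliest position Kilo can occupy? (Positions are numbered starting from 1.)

3

Working backwards through the constraints from Kilo, its full set of required predecessors is Whiskey, Zulu — 2 of them.
So at minimum 2 events come before Kilo, putting Kilo no earlier than position 3. That position is achievable by scheduling exactly those predecessors first.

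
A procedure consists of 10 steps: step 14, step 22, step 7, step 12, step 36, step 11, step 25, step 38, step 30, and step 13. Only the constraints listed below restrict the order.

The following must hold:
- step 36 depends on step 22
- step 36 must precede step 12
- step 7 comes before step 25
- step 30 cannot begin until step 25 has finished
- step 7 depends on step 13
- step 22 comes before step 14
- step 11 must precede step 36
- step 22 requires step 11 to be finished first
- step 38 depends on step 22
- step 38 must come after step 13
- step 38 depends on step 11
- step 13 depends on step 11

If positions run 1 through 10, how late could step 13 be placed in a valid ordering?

6

Every step that must follow step 13 has to come after it. Tracing all chains starting from step 13, those steps are: step 7, step 25, step 38, step 30 — 4 in total.
With 4 mandatory successors out of 10 steps total, the latest slot for step 13 is 10−4 = 6, and it's reachable by doing all non-successors before step 13.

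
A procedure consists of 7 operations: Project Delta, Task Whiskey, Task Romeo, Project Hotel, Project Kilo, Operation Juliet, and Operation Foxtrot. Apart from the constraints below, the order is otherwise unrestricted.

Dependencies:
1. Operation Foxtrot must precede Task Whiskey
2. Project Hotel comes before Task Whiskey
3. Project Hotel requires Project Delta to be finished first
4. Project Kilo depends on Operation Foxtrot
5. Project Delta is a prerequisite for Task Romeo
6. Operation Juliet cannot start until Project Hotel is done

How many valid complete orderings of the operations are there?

2 operations have no prerequisites (Project Delta, Operation Foxtrot), so any of them could come first.
Enumerating by repeatedly choosing an available operation (one whose prerequisites are all placed) gives 144 distinct complete orderings.

144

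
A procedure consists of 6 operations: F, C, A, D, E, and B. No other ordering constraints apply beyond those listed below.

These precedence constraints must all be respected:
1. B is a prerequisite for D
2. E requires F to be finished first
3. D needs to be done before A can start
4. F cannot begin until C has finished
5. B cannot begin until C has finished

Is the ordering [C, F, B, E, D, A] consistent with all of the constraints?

Checking each listed constraint against this order: for instance, C is in position 1 and B in position 3, so that constraint holds — and the remaining constraints check out the same way.

Yes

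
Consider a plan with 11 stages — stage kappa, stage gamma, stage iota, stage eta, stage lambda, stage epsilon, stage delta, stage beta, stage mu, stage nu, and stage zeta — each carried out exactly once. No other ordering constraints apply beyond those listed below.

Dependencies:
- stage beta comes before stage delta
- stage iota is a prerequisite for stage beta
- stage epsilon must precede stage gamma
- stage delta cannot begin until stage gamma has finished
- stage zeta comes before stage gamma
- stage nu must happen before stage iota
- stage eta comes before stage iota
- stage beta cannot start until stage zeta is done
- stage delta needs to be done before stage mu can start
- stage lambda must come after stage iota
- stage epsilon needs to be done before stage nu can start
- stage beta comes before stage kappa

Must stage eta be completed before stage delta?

Yes

Tracing the constraints gives a chain: stage eta → stage iota → stage beta → stage delta.
So stage eta must precede stage delta in any valid ordering.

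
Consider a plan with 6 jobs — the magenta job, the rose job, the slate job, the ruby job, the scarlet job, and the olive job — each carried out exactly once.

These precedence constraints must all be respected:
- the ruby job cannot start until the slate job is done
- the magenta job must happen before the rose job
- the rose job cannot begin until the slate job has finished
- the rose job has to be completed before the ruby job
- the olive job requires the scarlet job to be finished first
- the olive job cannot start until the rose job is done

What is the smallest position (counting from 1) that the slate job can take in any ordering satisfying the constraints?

No constraint forces any other job before the slate job, so it can be placed first.

1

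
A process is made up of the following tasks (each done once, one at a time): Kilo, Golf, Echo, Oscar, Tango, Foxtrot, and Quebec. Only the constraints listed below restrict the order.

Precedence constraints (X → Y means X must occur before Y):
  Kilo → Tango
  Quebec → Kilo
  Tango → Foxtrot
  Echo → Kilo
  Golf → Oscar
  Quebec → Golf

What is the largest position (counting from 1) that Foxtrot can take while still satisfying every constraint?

No constraint forces any task after Foxtrot, so it can be placed last, in position 7.

7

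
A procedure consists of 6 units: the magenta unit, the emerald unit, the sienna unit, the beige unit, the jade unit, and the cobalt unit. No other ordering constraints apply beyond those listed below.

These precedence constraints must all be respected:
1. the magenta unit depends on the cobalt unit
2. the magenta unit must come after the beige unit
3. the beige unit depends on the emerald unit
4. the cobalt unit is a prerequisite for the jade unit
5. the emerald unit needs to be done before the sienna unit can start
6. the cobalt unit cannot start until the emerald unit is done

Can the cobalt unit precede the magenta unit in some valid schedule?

The constraints force the cobalt unit before the magenta unit, so yes — every valid ordering has the cobalt unit earlier.

Yes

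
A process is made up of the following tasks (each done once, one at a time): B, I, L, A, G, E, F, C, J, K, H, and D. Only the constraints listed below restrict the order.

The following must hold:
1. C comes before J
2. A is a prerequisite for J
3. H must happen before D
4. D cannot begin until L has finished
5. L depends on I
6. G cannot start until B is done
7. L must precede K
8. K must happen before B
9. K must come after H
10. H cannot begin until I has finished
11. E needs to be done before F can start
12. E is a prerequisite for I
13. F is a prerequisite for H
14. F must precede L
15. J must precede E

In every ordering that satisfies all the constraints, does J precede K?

Yes

Following the dependencies: J → E → I → L → K.
Hence J necessarily comes before K.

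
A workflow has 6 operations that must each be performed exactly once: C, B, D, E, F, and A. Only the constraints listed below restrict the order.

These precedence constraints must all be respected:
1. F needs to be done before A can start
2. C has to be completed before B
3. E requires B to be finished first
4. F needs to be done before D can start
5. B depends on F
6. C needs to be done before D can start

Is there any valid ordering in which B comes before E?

Yes

Every valid ordering already has B before E (the constraints require it), so in particular at least one does.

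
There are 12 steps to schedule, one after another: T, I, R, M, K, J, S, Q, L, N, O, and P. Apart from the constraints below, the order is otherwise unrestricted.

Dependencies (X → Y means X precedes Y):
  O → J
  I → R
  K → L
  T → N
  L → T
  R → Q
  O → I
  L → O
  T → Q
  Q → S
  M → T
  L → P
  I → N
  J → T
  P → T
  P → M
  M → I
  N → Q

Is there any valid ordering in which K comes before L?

Yes

The constraints force K before L, so yes — every valid ordering has K earlier.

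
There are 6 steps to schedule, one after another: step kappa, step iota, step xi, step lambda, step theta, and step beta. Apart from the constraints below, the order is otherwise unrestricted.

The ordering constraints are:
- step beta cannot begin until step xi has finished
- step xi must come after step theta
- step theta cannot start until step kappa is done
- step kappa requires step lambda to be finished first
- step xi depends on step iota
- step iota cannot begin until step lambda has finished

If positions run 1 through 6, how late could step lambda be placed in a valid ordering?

The steps that are forced after step lambda, directly or by a chain of constraints, are step kappa, step iota, step xi, step theta, step beta. That's 5 steps.
With 5 mandatory successors out of 6 steps total, the latest slot for step lambda is 6−5 = 1, and it's reachable by doing all non-successors before step lambda.

1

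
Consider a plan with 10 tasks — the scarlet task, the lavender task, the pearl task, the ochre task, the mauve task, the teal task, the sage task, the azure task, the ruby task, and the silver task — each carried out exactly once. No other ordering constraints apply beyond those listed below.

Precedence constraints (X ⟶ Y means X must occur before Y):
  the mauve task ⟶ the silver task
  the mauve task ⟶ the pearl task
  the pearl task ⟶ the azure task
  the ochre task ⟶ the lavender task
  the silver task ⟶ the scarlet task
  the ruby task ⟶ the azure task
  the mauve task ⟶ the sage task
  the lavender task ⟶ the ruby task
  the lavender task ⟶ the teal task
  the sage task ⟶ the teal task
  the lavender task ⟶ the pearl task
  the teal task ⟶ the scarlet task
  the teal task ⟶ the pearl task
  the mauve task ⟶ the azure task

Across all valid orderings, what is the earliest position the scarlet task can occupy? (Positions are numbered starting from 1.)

7

The tasks that are forced before the scarlet task, directly or transitively, are the lavender task, the ochre task, the mauve task, the teal task, the sage task, the silver task. That's 6 tasks.
With 6 mandatory predecessors, the earliest the scarlet task can sit is position 6+1 = 7, and placing just those 6 first achieves it.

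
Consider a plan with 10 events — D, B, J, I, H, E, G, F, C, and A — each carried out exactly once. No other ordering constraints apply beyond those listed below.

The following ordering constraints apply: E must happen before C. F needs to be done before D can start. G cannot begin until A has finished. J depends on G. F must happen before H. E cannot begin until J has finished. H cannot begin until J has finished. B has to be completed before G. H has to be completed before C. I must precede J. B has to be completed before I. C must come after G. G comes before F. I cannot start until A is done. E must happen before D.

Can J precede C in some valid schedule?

Yes

J is actually forced before C by the constraints, so certainly some valid ordering has J first.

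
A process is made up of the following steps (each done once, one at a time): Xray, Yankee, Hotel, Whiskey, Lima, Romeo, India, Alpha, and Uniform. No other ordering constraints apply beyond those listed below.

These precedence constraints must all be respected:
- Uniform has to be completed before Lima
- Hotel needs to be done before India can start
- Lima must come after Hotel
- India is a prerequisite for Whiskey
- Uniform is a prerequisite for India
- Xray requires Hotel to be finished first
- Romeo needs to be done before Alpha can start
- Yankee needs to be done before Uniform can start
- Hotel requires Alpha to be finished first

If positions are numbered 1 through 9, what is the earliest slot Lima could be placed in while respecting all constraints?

6

The steps that are forced before Lima, directly or transitively, are Yankee, Hotel, Romeo, Alpha, Uniform. That's 5 steps.
With 5 mandatory predecessors, the earliest Lima can sit is position 5+1 = 6, and placing just those 5 first achieves it.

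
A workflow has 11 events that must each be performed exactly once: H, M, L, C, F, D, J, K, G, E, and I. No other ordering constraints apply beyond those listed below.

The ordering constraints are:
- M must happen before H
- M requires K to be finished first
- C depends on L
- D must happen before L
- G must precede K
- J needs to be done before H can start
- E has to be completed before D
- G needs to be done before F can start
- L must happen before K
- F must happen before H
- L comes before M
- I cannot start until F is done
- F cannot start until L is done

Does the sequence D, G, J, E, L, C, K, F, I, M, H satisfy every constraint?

In the proposed order, D appears before E.
That contradicts the constraint that E must precede D.

No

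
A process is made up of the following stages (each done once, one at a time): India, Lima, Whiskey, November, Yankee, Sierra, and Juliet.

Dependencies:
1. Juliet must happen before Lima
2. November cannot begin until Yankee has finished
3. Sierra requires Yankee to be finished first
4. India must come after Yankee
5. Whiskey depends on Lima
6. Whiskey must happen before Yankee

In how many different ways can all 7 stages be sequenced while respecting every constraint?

Only Juliet has no prerequisites, so it must go first.
Enumerating by repeatedly choosing an available stage (one whose prerequisites are all placed) gives 6 distinct complete orderings.

6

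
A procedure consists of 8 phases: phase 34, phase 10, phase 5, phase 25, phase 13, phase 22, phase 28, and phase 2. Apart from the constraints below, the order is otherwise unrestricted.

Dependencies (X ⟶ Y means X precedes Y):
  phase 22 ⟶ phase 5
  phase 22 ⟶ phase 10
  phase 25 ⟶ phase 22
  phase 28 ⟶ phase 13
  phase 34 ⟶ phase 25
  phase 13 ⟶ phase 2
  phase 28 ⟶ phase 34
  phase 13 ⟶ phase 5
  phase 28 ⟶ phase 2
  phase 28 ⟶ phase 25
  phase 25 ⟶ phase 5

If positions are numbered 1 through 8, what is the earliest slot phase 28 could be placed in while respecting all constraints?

1

No constraint forces any other phase before phase 28, so it can be placed first.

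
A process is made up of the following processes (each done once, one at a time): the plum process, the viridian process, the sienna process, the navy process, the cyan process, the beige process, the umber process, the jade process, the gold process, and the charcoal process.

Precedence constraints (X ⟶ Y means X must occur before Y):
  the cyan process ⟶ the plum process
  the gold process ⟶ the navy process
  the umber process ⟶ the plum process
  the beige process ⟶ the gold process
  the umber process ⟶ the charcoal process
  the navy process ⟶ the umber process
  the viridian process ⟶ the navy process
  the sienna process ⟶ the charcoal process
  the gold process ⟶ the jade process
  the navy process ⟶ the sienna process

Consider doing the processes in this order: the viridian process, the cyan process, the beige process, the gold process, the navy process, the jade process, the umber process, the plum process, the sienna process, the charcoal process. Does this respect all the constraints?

Yes

Going through the constraints one by one, each required predecessor appears earlier in the sequence than its dependent — e.g. the cyan process (position 2) is before the plum process (position 8), as required.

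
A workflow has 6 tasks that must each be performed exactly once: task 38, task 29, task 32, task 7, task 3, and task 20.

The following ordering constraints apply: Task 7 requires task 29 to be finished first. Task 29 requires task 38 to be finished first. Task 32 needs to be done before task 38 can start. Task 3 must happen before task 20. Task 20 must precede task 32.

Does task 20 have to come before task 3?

No

In fact the dependencies run the other way: task 3 → task 20.
So task 20 does not have to come before task 3 — it cannot.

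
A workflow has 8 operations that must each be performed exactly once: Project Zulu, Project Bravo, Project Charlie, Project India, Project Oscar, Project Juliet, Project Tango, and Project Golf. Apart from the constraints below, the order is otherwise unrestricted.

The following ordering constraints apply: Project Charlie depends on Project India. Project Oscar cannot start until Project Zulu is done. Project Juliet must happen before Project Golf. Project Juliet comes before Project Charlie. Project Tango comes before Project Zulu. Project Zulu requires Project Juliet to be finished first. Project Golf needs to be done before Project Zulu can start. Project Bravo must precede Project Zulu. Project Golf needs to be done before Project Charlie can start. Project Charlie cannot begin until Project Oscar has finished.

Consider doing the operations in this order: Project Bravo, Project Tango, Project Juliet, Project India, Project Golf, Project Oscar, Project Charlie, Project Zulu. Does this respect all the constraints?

No

In the proposed order, Project Oscar appears before Project Zulu.
Since Project Zulu is required before Project Oscar, the ordering is invalid.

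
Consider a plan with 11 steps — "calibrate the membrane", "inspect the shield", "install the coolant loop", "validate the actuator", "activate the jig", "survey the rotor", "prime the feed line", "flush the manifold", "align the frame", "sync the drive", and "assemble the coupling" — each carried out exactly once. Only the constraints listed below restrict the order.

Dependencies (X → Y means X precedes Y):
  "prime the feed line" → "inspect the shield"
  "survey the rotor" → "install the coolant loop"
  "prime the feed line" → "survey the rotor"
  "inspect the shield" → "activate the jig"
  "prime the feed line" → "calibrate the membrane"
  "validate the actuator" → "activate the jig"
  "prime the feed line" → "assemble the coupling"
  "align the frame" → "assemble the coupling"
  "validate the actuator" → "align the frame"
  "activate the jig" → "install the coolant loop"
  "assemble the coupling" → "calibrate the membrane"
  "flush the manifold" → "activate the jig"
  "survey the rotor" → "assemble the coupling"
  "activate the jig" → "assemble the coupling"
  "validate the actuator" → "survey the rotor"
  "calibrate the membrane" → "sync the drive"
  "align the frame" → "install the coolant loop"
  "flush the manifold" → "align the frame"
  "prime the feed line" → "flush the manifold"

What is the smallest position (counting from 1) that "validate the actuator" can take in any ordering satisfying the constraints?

Nothing is required before "validate the actuator"; it can be the very first step.

1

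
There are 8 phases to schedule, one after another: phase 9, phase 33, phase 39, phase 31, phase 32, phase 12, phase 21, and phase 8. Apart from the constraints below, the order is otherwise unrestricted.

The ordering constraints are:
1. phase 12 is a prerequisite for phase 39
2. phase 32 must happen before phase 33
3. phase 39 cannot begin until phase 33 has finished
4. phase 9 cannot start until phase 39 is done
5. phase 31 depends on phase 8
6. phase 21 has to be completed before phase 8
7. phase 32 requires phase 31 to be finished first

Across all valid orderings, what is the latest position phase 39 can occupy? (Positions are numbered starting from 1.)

7

The only phase forced after phase 39 (directly or by a chain) is phase 9.
With 1 mandatory successor out of 8 phases total, the latest slot for phase 39 is 8−1 = 7, and it's reachable by doing all non-successors before phase 39.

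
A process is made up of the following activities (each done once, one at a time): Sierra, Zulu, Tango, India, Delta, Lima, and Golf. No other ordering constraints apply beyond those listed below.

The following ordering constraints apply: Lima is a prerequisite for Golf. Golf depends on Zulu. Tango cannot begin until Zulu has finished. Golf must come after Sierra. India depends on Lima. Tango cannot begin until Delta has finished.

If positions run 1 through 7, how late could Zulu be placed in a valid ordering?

5

Following every chain forward from Zulu, the activities that must come later are Tango, Golf — 2 of them.
So at least 2 activities follow Zulu, putting Zulu no later than position 5. That position is achievable by scheduling everything else first.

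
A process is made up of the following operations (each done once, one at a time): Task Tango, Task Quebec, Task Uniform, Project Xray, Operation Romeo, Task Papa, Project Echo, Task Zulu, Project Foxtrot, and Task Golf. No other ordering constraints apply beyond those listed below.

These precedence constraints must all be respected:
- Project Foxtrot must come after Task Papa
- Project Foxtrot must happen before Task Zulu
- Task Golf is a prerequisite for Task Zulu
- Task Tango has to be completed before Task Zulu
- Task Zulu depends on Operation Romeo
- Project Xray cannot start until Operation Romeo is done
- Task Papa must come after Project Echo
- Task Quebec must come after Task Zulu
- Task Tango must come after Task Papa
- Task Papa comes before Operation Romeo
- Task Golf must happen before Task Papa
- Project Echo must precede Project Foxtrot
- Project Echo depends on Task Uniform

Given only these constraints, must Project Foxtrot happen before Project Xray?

No

No chain of constraints connects Project Foxtrot to Project Xray in either direction.
So Project Foxtrot can come before Project Xray or after — it is not forced.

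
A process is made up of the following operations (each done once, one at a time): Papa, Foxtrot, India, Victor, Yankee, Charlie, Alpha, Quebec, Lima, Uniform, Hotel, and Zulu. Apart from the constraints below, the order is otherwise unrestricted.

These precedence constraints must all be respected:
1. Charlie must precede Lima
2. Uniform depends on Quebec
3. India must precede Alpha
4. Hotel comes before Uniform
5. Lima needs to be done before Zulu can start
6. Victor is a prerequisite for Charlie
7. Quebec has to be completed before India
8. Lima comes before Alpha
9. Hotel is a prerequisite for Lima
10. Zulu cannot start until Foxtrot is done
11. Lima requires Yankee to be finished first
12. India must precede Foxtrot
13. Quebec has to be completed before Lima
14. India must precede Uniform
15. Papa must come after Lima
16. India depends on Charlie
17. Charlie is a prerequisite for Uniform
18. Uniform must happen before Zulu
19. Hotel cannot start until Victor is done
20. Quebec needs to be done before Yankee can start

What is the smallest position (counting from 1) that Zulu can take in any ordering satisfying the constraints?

10

Every operation that must precede Zulu has to come before it. Tracing all chains that end at Zulu, those operations are: Foxtrot, India, Victor, Yankee, Charlie, Quebec, Lima, Uniform, Hotel — 9 in total.
With 9 mandatory predecessors, the earliest Zulu can sit is position 9+1 = 10, and placing just those 9 first achieves it.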